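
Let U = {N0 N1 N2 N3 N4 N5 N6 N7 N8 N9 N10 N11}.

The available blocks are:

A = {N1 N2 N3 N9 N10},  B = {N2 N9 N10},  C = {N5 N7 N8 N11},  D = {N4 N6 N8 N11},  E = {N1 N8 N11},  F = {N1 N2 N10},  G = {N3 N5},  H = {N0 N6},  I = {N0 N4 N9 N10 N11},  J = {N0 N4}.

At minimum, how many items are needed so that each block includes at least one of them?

4

Take T = {N0, N2, N5, N8}. Each listed block contains at least one of these, so T is a hitting set of size 4.
The blocks B, E, G, J are pairwise disjoint, so any hitting set needs a separate item for each — at least 4. Hence 4 is optimal.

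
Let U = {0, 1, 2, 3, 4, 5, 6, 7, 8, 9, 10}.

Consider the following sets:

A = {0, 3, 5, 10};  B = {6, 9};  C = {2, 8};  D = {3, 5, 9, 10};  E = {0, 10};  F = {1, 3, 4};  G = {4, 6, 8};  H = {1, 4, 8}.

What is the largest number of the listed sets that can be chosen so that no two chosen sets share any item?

B, C, E, F are pairwise disjoint (B={6,9}; C={2,8}; E={0,10}; F={1,3,4}).
Every remaining set overlaps one of these, and no 5 of the listed sets are pairwise disjoint, so 4 is the maximum.

4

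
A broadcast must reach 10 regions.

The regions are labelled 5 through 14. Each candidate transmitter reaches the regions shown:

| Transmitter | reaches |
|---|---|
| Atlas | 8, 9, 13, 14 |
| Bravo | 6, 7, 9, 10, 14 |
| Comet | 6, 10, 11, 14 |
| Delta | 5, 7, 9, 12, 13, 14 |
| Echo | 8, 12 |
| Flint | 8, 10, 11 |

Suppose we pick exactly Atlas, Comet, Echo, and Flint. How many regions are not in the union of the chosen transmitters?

Union of Atlas, Comet, Echo, Flint = {6, 8, 9, 10, 11, 12, 13, 14}.
Not covered: 5, 7 — 2 regions.

2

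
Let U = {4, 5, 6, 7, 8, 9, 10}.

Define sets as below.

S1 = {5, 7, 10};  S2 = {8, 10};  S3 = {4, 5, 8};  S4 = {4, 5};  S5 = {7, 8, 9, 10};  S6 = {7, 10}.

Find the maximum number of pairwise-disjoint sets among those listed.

2

S4, S5 are pairwise disjoint (S4={4,5}; S5={7,8,9,10}).
Every remaining set overlaps one of these, and no 3 of the listed sets are pairwise disjoint, so 2 is the maximum.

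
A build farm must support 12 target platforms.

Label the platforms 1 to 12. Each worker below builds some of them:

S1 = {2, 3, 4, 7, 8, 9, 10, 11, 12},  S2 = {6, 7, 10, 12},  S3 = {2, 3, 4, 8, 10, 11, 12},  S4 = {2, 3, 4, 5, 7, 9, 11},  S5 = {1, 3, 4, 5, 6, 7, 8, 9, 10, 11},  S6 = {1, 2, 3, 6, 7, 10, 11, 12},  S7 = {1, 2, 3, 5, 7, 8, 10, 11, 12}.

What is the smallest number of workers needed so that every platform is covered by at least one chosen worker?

2

Take {S1, S5}. Their union is {1, 2, 3, 4, 5, 6, 7, 8, 9, 10, 11, 12}, which is all 12 platforms.
No single worker has all 12 platforms (the largest, S5, has 10), so 2 is optimal.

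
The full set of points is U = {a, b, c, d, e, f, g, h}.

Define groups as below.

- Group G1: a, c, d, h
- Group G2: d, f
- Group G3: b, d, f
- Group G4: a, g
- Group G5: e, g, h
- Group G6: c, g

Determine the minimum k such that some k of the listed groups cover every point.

3

Take {G1, G3, G5}. Their union is {a, b, c, d, e, f, g, h}, which is all 8 points.
Only G3 contains b, so G3 is forced; the remaining 5 points need at least 2 more groups (each remaining group adds at most 3) — so at least 3 groups are needed, and 3 is optimal.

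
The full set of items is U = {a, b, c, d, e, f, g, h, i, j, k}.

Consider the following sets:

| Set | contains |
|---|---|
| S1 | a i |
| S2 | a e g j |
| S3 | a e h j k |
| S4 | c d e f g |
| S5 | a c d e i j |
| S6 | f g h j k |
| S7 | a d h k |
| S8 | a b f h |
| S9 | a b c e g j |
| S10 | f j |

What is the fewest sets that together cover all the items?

S5 and S6 and S8 together: S5 ∪ S6 ∪ S8 = {a, b, c, d, e, f, g, h, i, j, k} — every item is covered.
No 2 of the 10 sets cover everything (all 45 combinations miss at least one item), so 3 is optimal.

3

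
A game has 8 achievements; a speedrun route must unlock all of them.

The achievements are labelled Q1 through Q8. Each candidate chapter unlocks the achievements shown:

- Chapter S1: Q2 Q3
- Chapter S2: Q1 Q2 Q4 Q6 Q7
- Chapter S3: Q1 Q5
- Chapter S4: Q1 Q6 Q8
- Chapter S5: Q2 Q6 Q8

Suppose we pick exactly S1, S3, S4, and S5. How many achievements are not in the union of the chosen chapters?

Union of S1, S3, S4, S5 = {Q1, Q2, Q3, Q5, Q6, Q8}.
Not covered: Q4, Q7 — 2 achievements.

2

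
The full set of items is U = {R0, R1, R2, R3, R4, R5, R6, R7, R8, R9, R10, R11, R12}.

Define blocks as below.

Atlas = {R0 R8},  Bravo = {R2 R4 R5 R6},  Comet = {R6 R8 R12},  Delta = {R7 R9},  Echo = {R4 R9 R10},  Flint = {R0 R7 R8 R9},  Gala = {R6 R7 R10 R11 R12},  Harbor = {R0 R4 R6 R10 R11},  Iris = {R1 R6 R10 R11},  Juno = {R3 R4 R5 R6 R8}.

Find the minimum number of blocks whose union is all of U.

5

Bravo and Comet and Flint and Iris and Juno together: Bravo ∪ Comet ∪ Flint ∪ Iris ∪ Juno = {R0, R1, R2, R3, R4, R5, R6, R7, R8, R9, R10, R11, R12} — every item is covered.
No 4 of the 10 blocks cover everything (all 210 combinations miss at least one item), so 5 is optimal.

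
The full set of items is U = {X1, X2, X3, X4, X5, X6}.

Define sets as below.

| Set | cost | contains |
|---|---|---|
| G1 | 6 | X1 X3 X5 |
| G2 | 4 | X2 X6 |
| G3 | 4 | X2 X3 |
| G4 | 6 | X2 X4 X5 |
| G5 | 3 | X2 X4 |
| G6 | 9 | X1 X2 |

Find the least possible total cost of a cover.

13

G1, G2, G5 together cover every item (G1 ∪ G2 ∪ G5 = {X1, X2, X3, X4, X5, X6}); total cost 6 + 4 + 3 = 13.
No covering selection has total cost below 13.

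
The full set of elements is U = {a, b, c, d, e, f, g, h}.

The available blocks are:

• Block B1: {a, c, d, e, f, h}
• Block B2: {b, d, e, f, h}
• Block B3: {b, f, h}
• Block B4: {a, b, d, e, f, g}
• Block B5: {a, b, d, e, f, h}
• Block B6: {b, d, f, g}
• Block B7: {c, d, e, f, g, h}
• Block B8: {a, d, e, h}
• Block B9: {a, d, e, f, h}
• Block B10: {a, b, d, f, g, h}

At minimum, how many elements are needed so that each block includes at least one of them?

2

Take T = {d, h}. Each listed block contains at least one of these, so T is a hitting set of size 2.
No single element lies in every block, so at least 2 are needed and 2 is optimal.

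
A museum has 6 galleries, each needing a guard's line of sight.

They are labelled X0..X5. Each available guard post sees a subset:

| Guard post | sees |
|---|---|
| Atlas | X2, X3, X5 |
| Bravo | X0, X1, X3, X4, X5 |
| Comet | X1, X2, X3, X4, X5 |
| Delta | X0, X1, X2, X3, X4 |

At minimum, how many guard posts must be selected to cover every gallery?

2

Take {Comet, Delta}. Their union is {X0, X1, X2, X3, X4, X5}, which is all 6 galleries.
No single guard post has all 6 galleries (the largest, Bravo, has 5), so 2 is optimal.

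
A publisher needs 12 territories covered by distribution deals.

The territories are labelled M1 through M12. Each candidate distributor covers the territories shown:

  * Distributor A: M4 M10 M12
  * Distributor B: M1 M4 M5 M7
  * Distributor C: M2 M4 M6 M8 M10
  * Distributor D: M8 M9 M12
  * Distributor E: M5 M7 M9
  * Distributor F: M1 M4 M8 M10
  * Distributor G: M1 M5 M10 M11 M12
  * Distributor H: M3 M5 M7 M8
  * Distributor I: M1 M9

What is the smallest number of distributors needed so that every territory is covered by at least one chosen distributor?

Take {C, G, H, I}. Their union is {M1, M2, M3, M4, M5, M6, M7, M8, M9, M10, M11, M12}, which is all 12 territories.
No 3 of the 9 distributors cover everything (all 84 combinations miss at least one territory), so 4 is optimal.

4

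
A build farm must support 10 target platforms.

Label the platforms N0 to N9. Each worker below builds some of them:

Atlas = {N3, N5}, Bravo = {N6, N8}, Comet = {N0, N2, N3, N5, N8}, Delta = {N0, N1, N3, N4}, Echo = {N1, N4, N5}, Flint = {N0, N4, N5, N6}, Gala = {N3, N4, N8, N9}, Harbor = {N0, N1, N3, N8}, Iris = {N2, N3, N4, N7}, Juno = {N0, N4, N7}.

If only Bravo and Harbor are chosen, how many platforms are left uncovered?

5

Union of Bravo, Harbor = {N0, N1, N3, N6, N8}.
Not covered: N2, N4, N5, N7, N9 — 5 platforms.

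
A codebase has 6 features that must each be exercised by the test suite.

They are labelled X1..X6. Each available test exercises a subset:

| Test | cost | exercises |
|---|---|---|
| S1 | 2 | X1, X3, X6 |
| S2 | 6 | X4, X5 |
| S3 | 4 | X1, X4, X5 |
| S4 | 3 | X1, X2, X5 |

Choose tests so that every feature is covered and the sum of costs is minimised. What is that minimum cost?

S1, S3, S4 together cover every feature (S1 ∪ S3 ∪ S4 = {X1, X2, X3, X4, X5, X6}); total cost 2 + 4 + 3 = 9.
No covering selection has total cost below 9.

9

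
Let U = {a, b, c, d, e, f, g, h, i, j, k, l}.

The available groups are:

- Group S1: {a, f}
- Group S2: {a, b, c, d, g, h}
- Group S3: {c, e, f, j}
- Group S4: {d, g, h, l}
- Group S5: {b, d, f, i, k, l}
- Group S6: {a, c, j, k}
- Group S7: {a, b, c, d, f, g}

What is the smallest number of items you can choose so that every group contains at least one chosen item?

Take T = {c, d, f}. Each listed group contains at least one of these, so T is a hitting set of size 3.
No choice of 2 items meets every group, so 3 is the minimum.

3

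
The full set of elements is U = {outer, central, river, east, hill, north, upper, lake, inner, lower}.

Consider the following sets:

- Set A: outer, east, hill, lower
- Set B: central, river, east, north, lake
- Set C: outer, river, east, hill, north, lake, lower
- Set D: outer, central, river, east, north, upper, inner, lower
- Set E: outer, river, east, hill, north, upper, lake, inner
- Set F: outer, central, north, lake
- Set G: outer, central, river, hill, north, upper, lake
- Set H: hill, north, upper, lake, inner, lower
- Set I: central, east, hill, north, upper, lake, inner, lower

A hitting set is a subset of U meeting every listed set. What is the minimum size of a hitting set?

2

Take T = {lake, lower}. Each listed set contains at least one of these, so T is a hitting set of size 2.
No single element lies in every set, so at least 2 are needed and 2 is optimal.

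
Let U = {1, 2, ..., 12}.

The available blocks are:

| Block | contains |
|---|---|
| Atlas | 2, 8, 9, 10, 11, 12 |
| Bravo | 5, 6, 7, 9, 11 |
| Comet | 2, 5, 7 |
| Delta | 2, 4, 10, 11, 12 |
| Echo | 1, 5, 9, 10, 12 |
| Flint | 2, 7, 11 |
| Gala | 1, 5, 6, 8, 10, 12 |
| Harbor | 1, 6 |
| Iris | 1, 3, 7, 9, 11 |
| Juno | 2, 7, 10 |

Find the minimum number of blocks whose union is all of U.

3

Take {Delta, Gala, Iris}. Their union is {1, 2, 3, 4, 5, 6, 7, 8, 9, 10, 11, 12}, which is all 12 elements.
Only Iris contains 3, so Iris is forced; the remaining 7 elements need at least 2 more blocks (each remaining block adds at most 5) — so at least 3 blocks are needed, and 3 is optimal.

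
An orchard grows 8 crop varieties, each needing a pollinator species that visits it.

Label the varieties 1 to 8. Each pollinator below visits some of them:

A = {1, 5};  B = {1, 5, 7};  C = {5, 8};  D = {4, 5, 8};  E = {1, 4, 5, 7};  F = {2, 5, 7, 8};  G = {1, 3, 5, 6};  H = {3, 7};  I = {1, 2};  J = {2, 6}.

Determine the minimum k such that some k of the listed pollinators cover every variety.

Take {D, F, G}. Their union is {1, 2, 3, 4, 5, 6, 7, 8}, which is all 8 varieties.
No 2 of the 10 pollinators cover everything (all 45 combinations miss at least one variety), so 3 is optimal.

3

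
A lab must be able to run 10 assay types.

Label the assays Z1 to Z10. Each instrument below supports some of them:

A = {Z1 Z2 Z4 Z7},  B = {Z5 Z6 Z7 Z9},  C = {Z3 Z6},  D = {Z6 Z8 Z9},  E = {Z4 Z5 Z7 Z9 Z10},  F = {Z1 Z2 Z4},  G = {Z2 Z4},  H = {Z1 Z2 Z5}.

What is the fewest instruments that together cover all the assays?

4

Take {C, D, E, F}. Their union is {Z1, Z2, Z3, Z4, Z5, Z6, Z7, Z8, Z9, Z10}, which is all 10 assays.
Only E contains Z10, so E is forced; the remaining 5 assays need at least 3 more instruments (each remaining instrument adds at most 2) — so at least 4 instruments are needed, and 4 is optimal.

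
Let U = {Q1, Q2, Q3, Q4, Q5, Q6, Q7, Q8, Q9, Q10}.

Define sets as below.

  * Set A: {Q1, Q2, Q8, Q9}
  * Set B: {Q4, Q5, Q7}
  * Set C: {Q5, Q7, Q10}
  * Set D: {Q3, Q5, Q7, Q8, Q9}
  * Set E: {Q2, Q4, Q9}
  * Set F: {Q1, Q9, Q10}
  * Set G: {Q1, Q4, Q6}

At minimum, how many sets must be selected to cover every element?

4

C, D, E, and G cover everything between them: the union {Q1, Q2, Q3, Q4, Q5, Q6, Q7, Q8, Q9, Q10} is all of U.
No 3 of the 7 sets cover everything (all 35 combinations miss at least one element), so 4 is optimal.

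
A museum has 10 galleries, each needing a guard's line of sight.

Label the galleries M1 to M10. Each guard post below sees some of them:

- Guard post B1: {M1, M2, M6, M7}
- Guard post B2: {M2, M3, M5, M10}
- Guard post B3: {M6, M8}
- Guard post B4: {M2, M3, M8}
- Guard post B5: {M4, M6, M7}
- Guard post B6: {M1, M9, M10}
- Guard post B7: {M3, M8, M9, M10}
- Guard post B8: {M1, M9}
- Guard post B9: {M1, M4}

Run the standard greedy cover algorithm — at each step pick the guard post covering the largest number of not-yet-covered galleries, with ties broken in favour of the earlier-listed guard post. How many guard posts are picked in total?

4

Greedy: pick B1 (covers 4 new) → pick B7 (covers 4 new) → pick B2 (covers 1 new) → pick B5 (covers 1 new). Total picks: 4.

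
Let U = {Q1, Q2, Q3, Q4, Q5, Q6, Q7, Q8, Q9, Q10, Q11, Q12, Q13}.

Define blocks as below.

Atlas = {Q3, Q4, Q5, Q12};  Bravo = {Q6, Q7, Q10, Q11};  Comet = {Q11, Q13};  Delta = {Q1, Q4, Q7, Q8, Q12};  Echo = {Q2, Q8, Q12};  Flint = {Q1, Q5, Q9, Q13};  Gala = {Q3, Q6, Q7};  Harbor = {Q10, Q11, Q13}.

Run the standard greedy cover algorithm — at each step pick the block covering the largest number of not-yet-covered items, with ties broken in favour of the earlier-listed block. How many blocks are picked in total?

5

Greedy: pick Delta (covers 5 new) → pick Bravo (covers 3 new) → pick Flint (covers 3 new) → pick Atlas (covers 1 new) → pick Echo (covers 1 new). Total picks: 5.
(The true minimum cover uses only 4 blocks, so greedy is not optimal here.)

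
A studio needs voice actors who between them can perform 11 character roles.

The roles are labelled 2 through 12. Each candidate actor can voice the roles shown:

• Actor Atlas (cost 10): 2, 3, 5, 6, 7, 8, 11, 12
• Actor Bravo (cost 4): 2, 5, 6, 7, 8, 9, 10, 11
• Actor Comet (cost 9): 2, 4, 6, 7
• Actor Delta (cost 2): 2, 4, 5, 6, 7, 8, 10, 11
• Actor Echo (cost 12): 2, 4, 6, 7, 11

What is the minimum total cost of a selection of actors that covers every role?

Atlas, Bravo, Delta together cover every role (Atlas ∪ Bravo ∪ Delta = {2, 3, 4, 5, 6, 7, 8, 9, 10, 11, 12}); total cost 10 + 4 + 2 = 16.
No covering selection has total cost below 16.

16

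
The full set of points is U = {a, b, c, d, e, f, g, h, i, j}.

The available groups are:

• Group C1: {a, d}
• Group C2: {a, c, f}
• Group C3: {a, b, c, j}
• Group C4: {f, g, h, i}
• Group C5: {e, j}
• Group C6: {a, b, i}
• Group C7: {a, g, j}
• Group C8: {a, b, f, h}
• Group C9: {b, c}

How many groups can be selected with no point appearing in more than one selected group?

4

C1, C4, C5, C9 are pairwise disjoint (C1={a,d}; C4={f,g,h,i}; C5={e,j}; C9={b,c}).
Every remaining group overlaps one of these, and no 5 of the listed groups are pairwise disjoint, so 4 is the maximum.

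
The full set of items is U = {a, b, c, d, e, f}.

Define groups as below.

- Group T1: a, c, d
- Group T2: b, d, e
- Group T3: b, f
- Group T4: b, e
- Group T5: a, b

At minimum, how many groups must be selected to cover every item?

3

Take {T1, T2, T3}. Their union is {a, b, c, d, e, f}, which is all 6 items.
Only T1 contains c, so T1 is forced; the remaining 3 items need at least 2 more groups (each remaining group adds at most 2) — so at least 3 groups are needed, and 3 is optimal.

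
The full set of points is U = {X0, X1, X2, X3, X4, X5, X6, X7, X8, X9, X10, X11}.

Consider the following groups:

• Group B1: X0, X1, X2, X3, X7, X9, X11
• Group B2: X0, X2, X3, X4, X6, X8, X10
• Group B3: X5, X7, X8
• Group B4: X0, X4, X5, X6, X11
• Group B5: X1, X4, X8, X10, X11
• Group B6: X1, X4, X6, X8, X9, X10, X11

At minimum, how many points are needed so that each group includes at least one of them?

Take H = {X0, X8}. Each listed group contains at least one of these, so H is a hitting set of size 2.
No single point lies in every group, so at least 2 are needed and 2 is optimal.

2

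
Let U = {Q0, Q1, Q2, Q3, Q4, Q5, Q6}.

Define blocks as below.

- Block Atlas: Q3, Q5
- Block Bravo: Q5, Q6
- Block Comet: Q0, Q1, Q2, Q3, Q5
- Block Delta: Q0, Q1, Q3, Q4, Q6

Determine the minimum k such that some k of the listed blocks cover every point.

Take {Comet, Delta}. Their union is {Q0, Q1, Q2, Q3, Q4, Q5, Q6}, which is all 7 points.
No single block has all 7 points (the largest, Comet, has 5), so 2 is optimal.

2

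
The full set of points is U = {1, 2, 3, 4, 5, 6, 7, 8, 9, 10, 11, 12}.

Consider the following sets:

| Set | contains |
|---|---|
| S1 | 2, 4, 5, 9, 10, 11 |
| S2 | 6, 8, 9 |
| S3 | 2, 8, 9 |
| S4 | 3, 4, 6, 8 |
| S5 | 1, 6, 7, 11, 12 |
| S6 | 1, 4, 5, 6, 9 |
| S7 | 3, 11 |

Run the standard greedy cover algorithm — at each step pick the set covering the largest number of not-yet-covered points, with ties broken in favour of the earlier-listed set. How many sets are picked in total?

Greedy: pick S1 (covers 6 new) → pick S5 (covers 4 new) → pick S4 (covers 2 new). Total picks: 3.

3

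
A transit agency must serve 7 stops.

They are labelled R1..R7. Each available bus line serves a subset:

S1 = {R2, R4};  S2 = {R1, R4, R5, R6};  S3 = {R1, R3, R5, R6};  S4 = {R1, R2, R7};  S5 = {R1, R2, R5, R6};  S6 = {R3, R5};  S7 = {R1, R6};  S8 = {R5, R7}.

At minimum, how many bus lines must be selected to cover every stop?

3

Take {S2, S4, S6}. Their union is {R1, R2, R3, R4, R5, R6, R7}, which is all 7 stops.
No 2 of the 8 bus lines cover everything (all 28 combinations miss at least one stop), so 3 is optimal.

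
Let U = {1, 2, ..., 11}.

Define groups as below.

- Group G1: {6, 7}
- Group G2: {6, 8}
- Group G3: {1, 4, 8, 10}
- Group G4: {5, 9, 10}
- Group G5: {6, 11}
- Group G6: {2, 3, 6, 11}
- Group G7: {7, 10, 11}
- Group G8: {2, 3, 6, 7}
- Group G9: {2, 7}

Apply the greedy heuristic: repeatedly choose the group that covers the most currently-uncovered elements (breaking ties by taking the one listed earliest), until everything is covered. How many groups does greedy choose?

Greedy: pick G3 (covers 4 new) → pick G6 (covers 4 new) → pick G4 (covers 2 new) → pick G1 (covers 1 new). Total picks: 4.

4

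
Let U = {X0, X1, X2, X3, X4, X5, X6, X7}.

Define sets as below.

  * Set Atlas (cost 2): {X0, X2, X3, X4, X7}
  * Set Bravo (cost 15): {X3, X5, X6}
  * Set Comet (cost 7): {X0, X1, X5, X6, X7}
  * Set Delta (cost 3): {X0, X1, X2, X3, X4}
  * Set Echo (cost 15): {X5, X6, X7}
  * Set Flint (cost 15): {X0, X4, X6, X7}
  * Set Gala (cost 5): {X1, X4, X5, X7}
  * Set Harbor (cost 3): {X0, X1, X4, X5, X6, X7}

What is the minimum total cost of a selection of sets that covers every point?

Atlas, Harbor together cover every point (Atlas ∪ Harbor = {X0, X1, X2, X3, X4, X5, X6, X7}); total cost 2 + 3 = 5.
No covering selection has total cost below 5.

5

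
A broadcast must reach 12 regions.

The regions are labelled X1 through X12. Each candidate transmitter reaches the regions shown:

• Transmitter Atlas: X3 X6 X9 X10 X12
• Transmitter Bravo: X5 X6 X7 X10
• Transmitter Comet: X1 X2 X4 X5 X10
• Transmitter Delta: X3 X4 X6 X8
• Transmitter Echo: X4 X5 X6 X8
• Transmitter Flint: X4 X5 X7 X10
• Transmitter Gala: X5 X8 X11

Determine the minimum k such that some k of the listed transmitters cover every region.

4

Atlas and Bravo and Comet and Gala together: Atlas ∪ Bravo ∪ Comet ∪ Gala = {X1, X2, X3, X4, X5, X6, X7, X8, X9, X10, X11, X12} — every region is covered.
No 3 of the 7 transmitters cover everything (all 35 combinations miss at least one region), so 4 is optimal.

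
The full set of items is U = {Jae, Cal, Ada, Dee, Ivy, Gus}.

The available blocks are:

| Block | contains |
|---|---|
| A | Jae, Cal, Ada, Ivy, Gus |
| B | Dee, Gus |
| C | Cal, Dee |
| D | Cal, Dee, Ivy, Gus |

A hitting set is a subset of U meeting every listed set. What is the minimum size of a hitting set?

2

Take H = {Dee, Ivy}. Each listed block contains at least one of these, so H is a hitting set of size 2.
No single item lies in every block, so at least 2 are needed and 2 is optimal.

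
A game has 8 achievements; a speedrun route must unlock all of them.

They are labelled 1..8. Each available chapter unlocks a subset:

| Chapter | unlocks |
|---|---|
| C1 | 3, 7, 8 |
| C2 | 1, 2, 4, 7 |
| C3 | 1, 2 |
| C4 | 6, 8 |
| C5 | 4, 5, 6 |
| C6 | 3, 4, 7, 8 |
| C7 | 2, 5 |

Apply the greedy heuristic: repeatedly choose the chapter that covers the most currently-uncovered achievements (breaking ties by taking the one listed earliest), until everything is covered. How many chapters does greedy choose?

3

Greedy: pick C2 (covers 4 new) → pick C1 (covers 2 new) → pick C5 (covers 2 new). Total picks: 3.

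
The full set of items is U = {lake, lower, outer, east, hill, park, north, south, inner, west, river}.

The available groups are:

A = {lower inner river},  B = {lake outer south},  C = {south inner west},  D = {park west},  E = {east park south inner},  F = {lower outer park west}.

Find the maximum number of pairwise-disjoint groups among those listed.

3

A, B, D are pairwise disjoint (A={lower,inner,river}; B={lake,outer,south}; D={park,west}).
Every remaining group overlaps one of these, and no 4 of the listed groups are pairwise disjoint, so 3 is the maximum.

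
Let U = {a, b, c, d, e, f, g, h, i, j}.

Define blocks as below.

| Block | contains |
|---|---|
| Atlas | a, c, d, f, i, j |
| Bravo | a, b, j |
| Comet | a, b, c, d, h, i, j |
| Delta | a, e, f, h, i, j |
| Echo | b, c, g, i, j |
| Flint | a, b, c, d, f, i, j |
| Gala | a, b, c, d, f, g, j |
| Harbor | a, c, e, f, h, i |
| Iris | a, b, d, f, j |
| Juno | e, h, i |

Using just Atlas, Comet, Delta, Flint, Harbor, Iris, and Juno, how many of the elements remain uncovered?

1

Union of Atlas, Comet, Delta, Flint, Harbor, Iris, Juno = {a, b, c, d, e, f, h, i, j}.
Not covered: g — 1 element.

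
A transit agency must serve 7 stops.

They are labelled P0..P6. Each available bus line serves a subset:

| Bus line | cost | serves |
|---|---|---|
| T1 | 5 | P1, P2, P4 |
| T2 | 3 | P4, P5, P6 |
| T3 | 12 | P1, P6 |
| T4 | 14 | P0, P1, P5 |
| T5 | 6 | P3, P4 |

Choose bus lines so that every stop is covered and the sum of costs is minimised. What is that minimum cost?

T1, T2, T4, T5 together cover every stop (T1 ∪ T2 ∪ T4 ∪ T5 = {P0, P1, P2, P3, P4, P5, P6}); total cost 5 + 3 + 14 + 6 = 28.
No covering selection has total cost below 28.

28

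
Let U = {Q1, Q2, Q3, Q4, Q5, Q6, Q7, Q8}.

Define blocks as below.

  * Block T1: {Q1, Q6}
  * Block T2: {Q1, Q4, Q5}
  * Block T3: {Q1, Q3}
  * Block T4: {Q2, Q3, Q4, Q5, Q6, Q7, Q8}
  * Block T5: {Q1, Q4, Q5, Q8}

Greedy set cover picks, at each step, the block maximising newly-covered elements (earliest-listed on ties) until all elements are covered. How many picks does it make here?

2

Greedy: pick T4 (covers 7 new) → pick T1 (covers 1 new). Total picks: 2.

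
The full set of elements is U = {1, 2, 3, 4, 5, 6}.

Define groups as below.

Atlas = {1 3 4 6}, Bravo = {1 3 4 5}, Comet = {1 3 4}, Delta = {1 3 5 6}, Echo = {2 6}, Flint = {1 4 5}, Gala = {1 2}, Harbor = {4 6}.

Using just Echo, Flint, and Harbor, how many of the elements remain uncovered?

Union of Echo, Flint, Harbor = {1, 2, 4, 5, 6}.
Not covered: 3 — 1 element.

1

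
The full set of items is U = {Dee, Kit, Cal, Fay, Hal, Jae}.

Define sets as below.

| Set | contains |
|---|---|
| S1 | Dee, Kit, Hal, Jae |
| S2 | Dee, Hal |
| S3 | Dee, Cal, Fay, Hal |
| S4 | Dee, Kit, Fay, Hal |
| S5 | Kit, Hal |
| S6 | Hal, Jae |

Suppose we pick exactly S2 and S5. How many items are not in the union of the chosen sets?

3

Union of S2, S5 = {Dee, Kit, Hal}.
Not covered: Cal, Fay, Jae — 3 items.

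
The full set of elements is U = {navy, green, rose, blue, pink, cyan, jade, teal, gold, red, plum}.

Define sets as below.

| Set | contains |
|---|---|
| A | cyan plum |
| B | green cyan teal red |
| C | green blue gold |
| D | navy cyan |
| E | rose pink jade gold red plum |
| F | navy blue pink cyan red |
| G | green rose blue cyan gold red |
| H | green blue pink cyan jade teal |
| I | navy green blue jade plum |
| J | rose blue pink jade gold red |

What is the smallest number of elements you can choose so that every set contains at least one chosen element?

3

Take T = {green, cyan, jade}. Each listed set contains at least one of these, so T is a hitting set of size 3.
No choice of 2 elements meets every set, so 3 is the minimum.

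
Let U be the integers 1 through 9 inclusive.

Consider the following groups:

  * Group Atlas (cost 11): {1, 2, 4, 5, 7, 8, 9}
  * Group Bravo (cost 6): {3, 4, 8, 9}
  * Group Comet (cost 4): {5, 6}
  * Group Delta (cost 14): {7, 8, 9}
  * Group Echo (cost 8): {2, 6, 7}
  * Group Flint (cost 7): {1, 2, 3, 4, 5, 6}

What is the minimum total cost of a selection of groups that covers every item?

Atlas, Flint together cover every item (Atlas ∪ Flint = {1, 2, 3, 4, 5, 6, 7, 8, 9}); total cost 11 + 7 = 18.
The greedy pick Flint, Bravo, Echo costs 21; no covering selection beats 18.

18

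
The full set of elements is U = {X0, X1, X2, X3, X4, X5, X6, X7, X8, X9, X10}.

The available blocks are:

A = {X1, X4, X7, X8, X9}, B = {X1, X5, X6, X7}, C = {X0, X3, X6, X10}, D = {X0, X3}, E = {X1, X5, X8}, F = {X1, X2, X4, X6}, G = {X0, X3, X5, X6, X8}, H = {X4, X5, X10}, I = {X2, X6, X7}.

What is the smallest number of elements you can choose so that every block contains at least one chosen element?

The 4 elements {X0, X4, X7, X8} hit every block.
No choice of 3 elements meets every block, so 4 is the minimum.

4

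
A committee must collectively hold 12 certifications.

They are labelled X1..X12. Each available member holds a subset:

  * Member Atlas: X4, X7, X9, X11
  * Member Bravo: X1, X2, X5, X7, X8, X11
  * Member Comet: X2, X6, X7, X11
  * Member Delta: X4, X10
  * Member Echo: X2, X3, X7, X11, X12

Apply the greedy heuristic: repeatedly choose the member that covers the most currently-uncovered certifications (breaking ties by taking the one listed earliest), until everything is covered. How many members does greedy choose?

5

Greedy: pick Bravo (covers 6 new) → pick Atlas (covers 2 new) → pick Echo (covers 2 new) → pick Comet (covers 1 new) → pick Delta (covers 1 new). Total picks: 5.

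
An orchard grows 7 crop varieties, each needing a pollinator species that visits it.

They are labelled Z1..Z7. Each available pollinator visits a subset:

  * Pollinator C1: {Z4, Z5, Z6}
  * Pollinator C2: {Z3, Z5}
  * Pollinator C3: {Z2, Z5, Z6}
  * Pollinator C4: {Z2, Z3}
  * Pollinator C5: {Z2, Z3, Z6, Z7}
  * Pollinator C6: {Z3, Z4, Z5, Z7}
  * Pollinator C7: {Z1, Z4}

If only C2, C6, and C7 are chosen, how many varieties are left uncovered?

2

Union of C2, C6, C7 = {Z1, Z3, Z4, Z5, Z7}.
Not covered: Z2, Z6 — 2 varieties.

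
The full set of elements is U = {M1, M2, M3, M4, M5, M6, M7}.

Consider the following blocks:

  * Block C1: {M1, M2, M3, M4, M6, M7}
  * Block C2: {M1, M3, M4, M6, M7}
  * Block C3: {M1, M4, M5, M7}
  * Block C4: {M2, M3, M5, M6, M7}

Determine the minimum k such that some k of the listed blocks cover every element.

C2 and C4 cover everything between them: the union {M1, M2, M3, M4, M5, M6, M7} is all of U.
No single block has all 7 elements (the largest, C1, has 6), so 2 is optimal.

2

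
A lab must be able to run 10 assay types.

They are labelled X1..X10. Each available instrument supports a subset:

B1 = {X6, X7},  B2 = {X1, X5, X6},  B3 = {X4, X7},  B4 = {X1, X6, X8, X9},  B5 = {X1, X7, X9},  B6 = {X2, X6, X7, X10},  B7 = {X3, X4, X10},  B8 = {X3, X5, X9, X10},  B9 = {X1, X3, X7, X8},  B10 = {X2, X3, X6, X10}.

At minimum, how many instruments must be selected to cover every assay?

4

Take {B4, B6, B7, B8}. Their union is {X1, X2, X3, X4, X5, X6, X7, X8, X9, X10}, which is all 10 assays.
No 3 of the 10 instruments cover everything (all 120 combinations miss at least one assay), so 4 is optimal.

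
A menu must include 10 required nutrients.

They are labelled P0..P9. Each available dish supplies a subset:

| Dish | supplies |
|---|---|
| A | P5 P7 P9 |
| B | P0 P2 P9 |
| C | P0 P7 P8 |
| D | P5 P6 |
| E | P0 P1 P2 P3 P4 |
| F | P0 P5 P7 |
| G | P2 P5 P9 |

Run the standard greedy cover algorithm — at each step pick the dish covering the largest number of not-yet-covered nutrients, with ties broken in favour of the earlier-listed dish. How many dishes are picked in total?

4

Greedy: pick E (covers 5 new) → pick A (covers 3 new) → pick C (covers 1 new) → pick D (covers 1 new). Total picks: 4.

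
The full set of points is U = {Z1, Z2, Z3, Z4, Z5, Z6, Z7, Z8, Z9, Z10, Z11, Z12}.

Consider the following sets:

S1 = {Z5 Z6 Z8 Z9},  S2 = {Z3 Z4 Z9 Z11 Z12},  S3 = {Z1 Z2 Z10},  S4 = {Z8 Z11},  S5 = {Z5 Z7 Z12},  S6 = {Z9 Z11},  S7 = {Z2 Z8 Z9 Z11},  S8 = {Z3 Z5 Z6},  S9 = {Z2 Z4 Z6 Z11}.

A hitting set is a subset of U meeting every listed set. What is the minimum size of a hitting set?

H = {Z1, Z5, Z11} meets every set (each contains at least one member of H), and |H| = 3.
The sets S3, S4, S8 are pairwise disjoint, so any hitting set needs a separate point for each — at least 3. Hence 3 is optimal.

3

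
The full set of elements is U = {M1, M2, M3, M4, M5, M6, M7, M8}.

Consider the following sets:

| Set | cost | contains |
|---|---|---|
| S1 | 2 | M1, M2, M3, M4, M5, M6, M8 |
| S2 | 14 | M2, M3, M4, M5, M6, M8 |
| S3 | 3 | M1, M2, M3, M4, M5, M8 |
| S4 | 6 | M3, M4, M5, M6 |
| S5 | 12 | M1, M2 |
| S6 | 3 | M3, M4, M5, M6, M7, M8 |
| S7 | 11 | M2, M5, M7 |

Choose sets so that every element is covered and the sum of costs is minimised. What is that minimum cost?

S1, S6 together cover every element (S1 ∪ S6 = {M1, M2, M3, M4, M5, M6, M7, M8}); total cost 2 + 3 = 5.
No covering selection has total cost below 5.

5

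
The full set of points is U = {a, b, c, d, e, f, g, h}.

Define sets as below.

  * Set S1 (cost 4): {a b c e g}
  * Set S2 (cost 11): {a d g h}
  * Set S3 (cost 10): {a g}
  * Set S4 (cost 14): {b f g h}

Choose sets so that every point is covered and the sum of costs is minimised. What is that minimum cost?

S1, S2, S4 together cover every point (S1 ∪ S2 ∪ S4 = {a, b, c, d, e, f, g, h}); total cost 4 + 11 + 14 = 29.
No covering selection has total cost below 29.

29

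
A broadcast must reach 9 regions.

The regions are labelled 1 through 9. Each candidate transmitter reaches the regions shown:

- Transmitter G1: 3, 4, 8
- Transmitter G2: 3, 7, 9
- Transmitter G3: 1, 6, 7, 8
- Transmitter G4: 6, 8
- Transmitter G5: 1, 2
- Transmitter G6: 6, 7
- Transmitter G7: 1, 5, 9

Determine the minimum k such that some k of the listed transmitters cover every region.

4

G1 and G3 and G5 and G7 together: G1 ∪ G3 ∪ G5 ∪ G7 = {1, 2, 3, 4, 5, 6, 7, 8, 9} — every region is covered.
Only G5 contains 2, so G5 is forced; the remaining 7 regions need at least 3 more transmitters (each remaining transmitter adds at most 3) — so at least 4 transmitters are needed, and 4 is optimal.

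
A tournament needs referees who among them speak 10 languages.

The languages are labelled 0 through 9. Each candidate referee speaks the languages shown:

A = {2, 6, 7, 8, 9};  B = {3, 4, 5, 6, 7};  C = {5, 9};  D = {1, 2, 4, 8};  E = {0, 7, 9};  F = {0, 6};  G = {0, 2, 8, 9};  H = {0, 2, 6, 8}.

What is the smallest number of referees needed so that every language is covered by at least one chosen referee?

Take {B, D, E}. Their union is {0, 1, 2, 3, 4, 5, 6, 7, 8, 9}, which is all 10 languages.
Only D contains 1, so D is forced; the remaining 6 languages need at least 2 more referees (each remaining referee adds at most 4) — so at least 3 referees are needed, and 3 is optimal.

3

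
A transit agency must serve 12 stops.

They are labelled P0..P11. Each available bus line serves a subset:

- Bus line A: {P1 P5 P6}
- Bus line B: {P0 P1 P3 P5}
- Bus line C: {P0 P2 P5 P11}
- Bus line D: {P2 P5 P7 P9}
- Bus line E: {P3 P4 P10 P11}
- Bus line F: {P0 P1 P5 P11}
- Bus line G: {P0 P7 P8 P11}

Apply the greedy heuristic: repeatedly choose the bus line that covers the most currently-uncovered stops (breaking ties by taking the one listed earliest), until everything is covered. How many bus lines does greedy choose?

5

Greedy: pick B (covers 4 new) → pick D (covers 3 new) → pick E (covers 3 new) → pick A (covers 1 new) → pick G (covers 1 new). Total picks: 5.
(The true minimum cover uses only 4 bus lines, so greedy is not optimal here.)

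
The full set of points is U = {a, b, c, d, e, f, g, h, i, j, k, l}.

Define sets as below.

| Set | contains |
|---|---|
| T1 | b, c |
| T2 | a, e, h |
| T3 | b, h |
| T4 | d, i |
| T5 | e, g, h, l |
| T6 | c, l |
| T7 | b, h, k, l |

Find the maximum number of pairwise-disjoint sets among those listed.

T1, T2, T4 are pairwise disjoint (T1={b,c}; T2={a,e,h}; T4={d,i}).
Every remaining set overlaps one of these, and no 4 of the listed sets are pairwise disjoint, so 3 is the maximum.

3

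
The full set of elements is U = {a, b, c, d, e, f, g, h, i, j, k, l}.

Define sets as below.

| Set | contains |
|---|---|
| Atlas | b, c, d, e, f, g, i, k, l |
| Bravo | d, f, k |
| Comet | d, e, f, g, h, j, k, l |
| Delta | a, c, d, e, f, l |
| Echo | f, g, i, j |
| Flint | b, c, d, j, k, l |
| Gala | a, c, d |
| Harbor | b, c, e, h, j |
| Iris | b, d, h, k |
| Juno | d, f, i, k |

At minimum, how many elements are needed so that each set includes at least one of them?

Take T = {d, j}. Each listed set contains at least one of these, so T is a hitting set of size 2.
The sets Bravo, Harbor are pairwise disjoint, so any hitting set needs a separate element for each — at least 2. Hence 2 is optimal.

2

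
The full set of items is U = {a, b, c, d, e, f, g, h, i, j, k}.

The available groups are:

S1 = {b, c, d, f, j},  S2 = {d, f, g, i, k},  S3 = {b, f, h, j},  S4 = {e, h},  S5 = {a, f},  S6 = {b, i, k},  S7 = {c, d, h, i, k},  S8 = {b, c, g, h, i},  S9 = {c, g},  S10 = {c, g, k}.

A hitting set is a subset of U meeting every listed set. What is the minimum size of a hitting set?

4

T = {a, b, g, h} meets every group (each contains at least one member of T), and |T| = 4.
The groups S4, S5, S6, S9 are pairwise disjoint, so any hitting set needs a separate item for each — at least 4. Hence 4 is optimal.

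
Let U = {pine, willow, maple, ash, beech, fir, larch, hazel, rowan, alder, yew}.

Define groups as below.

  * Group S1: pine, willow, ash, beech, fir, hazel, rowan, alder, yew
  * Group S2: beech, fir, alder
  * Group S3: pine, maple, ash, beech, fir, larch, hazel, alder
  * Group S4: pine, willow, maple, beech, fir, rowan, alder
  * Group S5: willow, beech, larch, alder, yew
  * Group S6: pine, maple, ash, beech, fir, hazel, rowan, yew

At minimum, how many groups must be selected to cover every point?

2

S5 and S6 together: S5 ∪ S6 = {pine, willow, maple, ash, beech, fir, larch, hazel, rowan, alder, yew} — every point is covered.
No single group has all 11 points (the largest, S1, has 9), so 2 is optimal.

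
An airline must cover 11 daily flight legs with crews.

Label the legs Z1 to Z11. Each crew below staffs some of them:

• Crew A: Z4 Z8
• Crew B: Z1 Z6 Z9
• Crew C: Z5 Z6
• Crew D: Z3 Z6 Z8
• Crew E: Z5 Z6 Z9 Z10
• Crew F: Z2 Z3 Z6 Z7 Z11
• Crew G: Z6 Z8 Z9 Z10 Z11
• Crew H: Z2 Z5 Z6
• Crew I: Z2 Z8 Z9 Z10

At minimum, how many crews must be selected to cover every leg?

A and B and E and F together: A ∪ B ∪ E ∪ F = {Z1, Z2, Z3, Z4, Z5, Z6, Z7, Z8, Z9, Z10, Z11} — every leg is covered.
No 3 of the 9 crews cover everything (all 84 combinations miss at least one leg), so 4 is optimal.

4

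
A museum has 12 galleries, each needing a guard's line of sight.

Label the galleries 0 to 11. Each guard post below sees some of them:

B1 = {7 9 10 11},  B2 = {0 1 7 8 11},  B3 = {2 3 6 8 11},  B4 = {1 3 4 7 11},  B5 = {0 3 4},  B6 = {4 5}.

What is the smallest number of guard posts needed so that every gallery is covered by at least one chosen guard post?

Take {B1, B2, B3, B6}. Their union is {0, 1, 2, 3, 4, 5, 6, 7, 8, 9, 10, 11}, which is all 12 galleries.
Only B3 contains 2, so B3 is forced; the remaining 7 galleries need at least 3 more guard posts (each remaining guard post adds at most 3) — so at least 4 guard posts are needed, and 4 is optimal.

4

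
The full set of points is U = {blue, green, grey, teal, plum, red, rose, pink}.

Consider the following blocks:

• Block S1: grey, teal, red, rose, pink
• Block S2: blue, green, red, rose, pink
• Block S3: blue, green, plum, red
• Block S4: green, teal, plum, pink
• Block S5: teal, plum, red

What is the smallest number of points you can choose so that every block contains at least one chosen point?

H = {plum, pink} meets every block (each contains at least one member of H), and |H| = 2.
No single point lies in every block, so at least 2 are needed and 2 is optimal.

2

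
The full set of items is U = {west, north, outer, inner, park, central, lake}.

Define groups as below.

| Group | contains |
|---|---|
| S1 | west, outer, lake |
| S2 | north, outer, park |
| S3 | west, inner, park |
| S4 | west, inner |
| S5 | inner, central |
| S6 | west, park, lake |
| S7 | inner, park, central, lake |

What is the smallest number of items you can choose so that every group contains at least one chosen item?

Take H = {west, north, inner}. Each listed group contains at least one of these, so H is a hitting set of size 3.
No choice of 2 items meets every group, so 3 is the minimum.

3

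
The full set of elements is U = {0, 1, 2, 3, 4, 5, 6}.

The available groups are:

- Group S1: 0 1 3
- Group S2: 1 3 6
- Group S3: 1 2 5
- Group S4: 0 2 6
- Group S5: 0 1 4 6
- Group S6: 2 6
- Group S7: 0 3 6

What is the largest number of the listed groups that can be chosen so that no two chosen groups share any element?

2

S1, S6 are pairwise disjoint (S1={0,1,3}; S6={2,6}).
Every remaining group overlaps one of these, and no 3 of the listed groups are pairwise disjoint, so 2 is the maximum.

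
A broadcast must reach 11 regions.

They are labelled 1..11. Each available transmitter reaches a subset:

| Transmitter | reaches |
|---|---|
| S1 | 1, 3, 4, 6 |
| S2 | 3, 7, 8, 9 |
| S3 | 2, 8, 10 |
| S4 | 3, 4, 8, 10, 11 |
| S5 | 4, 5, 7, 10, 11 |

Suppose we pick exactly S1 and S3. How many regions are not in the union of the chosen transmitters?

Union of S1, S3 = {1, 2, 3, 4, 6, 8, 10}.
Not covered: 5, 7, 9, 11 — 4 regions.

4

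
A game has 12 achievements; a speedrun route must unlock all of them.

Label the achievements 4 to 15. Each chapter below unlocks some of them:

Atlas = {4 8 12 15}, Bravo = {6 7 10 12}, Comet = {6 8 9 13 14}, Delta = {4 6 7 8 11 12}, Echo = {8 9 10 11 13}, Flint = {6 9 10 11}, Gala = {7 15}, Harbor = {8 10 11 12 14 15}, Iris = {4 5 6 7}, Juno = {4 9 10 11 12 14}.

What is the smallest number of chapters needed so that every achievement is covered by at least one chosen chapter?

Take {Echo, Harbor, Iris}. Their union is {4, 5, 6, 7, 8, 9, 10, 11, 12, 13, 14, 15}, which is all 12 achievements.
Only Iris contains 5, so Iris is forced; the remaining 8 achievements need at least 2 more chapters (each remaining chapter adds at most 6) — so at least 3 chapters are needed, and 3 is optimal.

3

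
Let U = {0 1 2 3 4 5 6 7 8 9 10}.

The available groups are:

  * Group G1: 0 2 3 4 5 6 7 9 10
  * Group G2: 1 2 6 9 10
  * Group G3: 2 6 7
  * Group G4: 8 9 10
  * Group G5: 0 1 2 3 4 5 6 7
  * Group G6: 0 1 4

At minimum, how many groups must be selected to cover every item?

2

G4 and G5 together: G4 ∪ G5 = {0, 1, 2, 3, 4, 5, 6, 7, 8, 9, 10} — every item is covered.
No single group has all 11 items (the largest, G1, has 9), so 2 is optimal.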